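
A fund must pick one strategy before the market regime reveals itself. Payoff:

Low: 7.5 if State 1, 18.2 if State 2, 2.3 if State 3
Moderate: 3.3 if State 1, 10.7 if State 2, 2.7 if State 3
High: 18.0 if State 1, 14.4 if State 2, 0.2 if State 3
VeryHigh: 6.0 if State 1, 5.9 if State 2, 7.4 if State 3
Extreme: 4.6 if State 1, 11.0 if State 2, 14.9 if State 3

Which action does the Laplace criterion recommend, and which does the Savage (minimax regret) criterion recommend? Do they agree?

Row averages: Low=28/3, Moderate=167/30, High=163/15, VeryHigh=193/30, Extreme=61/6
Highest average = 163/15 → High.
Column bests: State 1=18.0, State 2=18.2, State 3=14.9.
Low regrets: 10.5, 0.0, 12.6 → max 12.6
Moderate regrets: 14.7, 7.5, 12.2 → max 14.7
High regrets: 0.0, 3.8, 14.7 → max 14.7
VeryHigh regrets: 12.0, 12.3, 7.5 → max 12.3
Extreme regrets: 13.4, 7.2, 0.0 → max 13.4
Smallest max regret = 12.3 → VeryHigh.

laplace → High; minimax regret → VeryHigh (disagree)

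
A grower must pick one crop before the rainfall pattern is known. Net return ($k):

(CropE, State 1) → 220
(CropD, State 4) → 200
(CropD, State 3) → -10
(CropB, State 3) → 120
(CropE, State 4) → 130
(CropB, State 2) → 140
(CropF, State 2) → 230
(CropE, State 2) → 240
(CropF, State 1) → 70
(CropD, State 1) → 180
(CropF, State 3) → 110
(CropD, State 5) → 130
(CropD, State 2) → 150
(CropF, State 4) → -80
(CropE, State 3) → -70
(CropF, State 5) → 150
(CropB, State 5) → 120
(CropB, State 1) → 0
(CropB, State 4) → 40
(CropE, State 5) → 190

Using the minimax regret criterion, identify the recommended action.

CropD

Column bests: State 1=220, State 2=240, State 3=120, State 4=200, State 5=190.
CropF regrets: 150, 10, 10, 280, 40 → max 280
CropB regrets: 220, 100, 0, 160, 70 → max 220
CropD regrets: 40, 90, 130, 0, 60 → max 130
CropE regrets: 0, 0, 190, 70, 0 → max 190
Smallest max regret = 130 → CropD.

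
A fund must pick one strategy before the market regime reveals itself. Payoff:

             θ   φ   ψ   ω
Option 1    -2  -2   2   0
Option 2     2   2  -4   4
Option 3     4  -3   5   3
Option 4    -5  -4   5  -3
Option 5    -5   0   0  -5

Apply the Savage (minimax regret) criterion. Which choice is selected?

Column bests: θ=4, φ=2, ψ=5, ω=4.
Option 1 regrets: 6, 4, 3, 4 → max 6
Option 2 regrets: 2, 0, 9, 0 → max 9
Option 3 regrets: 0, 5, 0, 1 → max 5
Option 4 regrets: 9, 6, 0, 7 → max 9
Option 5 regrets: 9, 2, 5, 9 → max 9
Smallest max regret = 5 → Option 3.

Option 3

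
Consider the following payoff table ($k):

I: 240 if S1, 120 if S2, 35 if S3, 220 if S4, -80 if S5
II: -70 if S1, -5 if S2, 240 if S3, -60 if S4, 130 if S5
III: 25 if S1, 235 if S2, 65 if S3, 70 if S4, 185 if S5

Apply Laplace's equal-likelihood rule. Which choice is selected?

III

Row averages: I=107, II=47, III=116
Highest average = 116 → III.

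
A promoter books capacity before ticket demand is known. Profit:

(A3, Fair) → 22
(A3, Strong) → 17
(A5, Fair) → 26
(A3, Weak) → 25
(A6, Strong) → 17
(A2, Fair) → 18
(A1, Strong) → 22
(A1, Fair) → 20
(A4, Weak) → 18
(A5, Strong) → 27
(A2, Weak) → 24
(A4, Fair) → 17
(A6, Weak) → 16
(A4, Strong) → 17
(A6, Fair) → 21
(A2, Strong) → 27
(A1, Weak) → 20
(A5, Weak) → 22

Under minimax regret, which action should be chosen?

Column bests: Weak=25, Fair=26, Strong=27.
A1 regrets: 5, 6, 5 → max 6
A2 regrets: 1, 8, 0 → max 8
A3 regrets: 0, 4, 10 → max 10
A4 regrets: 7, 9, 10 → max 10
A5 regrets: 3, 0, 0 → max 3
A6 regrets: 9, 5, 10 → max 10
Smallest max regret = 3 → A5.

A5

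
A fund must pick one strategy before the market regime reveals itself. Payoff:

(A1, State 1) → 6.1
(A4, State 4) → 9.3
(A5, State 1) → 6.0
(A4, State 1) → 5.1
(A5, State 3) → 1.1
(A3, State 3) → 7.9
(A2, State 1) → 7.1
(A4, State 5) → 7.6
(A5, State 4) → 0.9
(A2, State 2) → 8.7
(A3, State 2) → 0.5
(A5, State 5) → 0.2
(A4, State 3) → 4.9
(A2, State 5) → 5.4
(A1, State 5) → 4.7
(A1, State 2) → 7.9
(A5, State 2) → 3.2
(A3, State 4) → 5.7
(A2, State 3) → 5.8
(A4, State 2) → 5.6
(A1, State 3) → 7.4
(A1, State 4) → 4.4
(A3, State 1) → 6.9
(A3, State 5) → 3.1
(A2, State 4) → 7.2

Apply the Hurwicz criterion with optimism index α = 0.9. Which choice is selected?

A4

A1: 0.9·7.9 + 0.1·4.4 = 7.55
A2: 0.9·8.7 + 0.1·5.4 = 8.37
A3: 0.9·7.9 + 0.1·0.5 = 7.16
A4: 0.9·9.3 + 0.1·4.9 = 8.86
A5: 0.9·6.0 + 0.1·0.2 = 5.42
Highest Hurwicz score = 8.86 → A4.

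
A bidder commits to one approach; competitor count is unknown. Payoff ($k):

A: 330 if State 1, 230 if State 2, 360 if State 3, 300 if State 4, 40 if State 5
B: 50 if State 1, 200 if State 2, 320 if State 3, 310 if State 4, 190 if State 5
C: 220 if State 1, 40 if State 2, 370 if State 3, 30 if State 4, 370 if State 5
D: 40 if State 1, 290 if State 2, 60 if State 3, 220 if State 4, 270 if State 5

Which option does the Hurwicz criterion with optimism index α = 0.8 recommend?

A: 0.8·360 + 0.2·40 = 296
B: 0.8·320 + 0.2·50 = 266
C: 0.8·370 + 0.2·30 = 302
D: 0.8·290 + 0.2·40 = 240
Highest Hurwicz score = 302 → C.

C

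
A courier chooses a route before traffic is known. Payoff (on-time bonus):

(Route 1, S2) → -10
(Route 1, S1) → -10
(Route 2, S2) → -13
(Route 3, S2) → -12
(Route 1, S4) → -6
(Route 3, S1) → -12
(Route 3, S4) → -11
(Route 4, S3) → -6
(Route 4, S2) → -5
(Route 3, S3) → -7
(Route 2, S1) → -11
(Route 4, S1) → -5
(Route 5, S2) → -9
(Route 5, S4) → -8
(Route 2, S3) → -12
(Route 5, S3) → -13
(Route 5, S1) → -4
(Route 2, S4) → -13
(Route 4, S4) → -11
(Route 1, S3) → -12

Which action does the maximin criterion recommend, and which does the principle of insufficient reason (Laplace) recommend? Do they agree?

maximin → Route 4; laplace → Route 4 (agree)

Row minima: Route 1=-12, Route 2=-13, Route 3=-12, Route 4=-11, Route 5=-13
Best worst-case = -11 → Route 4.
Row averages: Route 1=-9.5, Route 2=-12.25, Route 3=-10.5, Route 4=-6.75, Route 5=-8.5
Highest average = -6.75 → Route 4.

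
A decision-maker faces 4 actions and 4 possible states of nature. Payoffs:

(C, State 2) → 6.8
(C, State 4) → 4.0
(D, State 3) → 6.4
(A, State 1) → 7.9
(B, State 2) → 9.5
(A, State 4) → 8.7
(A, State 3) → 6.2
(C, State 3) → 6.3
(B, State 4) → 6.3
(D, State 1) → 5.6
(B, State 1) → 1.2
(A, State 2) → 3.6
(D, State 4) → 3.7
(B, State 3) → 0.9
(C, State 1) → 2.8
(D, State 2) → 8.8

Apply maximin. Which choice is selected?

Row minima: A=3.6, B=0.9, C=2.8, D=3.7
Best worst-case = 3.7 → D.

D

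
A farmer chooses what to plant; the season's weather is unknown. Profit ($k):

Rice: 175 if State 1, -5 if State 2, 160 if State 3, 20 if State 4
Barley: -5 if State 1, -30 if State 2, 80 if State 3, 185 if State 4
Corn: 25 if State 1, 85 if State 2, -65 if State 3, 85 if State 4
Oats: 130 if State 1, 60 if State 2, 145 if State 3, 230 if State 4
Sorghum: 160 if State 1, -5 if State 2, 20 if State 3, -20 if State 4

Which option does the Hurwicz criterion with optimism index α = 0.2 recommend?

Oats

Rice: 0.2·175 + 0.8·(-5) = 31
Barley: 0.2·185 + 0.8·(-30) = 13
Corn: 0.2·85 + 0.8·(-65) = -35
Oats: 0.2·230 + 0.8·60 = 94
Sorghum: 0.2·160 + 0.8·(-20) = 16
Highest Hurwicz score = 94 → Oats.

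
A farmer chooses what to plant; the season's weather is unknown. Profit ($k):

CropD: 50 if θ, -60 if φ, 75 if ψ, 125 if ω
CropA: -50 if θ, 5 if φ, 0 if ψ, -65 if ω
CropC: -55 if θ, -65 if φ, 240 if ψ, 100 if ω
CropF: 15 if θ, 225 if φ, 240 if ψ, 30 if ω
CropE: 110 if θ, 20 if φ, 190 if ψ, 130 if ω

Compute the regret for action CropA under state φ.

220

Best payoff under φ is 225.
Regret = 225 − 5 = 220.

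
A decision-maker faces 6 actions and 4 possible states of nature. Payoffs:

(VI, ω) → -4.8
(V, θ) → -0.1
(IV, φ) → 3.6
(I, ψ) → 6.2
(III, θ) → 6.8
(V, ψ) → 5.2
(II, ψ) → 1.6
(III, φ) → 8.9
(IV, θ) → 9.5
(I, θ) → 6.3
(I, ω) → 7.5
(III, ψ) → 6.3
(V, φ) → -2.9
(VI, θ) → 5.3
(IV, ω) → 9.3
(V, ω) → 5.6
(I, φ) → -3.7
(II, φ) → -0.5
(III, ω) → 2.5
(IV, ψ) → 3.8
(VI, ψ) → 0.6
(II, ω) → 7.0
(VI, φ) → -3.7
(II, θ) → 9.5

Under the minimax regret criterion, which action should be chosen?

Column bests: θ=9.5, φ=8.9, ψ=6.3, ω=9.3.
I regrets: 3.2, 12.6, 0.1, 1.8 → max 12.6
II regrets: 0.0, 9.4, 4.7, 2.3 → max 9.4
III regrets: 2.7, 0.0, 0.0, 6.8 → max 6.8
IV regrets: 0.0, 5.3, 2.5, 0.0 → max 5.3
V regrets: 9.6, 11.8, 1.1, 3.7 → max 11.8
VI regrets: 4.2, 12.6, 5.7, 14.1 → max 14.1
Smallest max regret = 5.3 → IV.

IV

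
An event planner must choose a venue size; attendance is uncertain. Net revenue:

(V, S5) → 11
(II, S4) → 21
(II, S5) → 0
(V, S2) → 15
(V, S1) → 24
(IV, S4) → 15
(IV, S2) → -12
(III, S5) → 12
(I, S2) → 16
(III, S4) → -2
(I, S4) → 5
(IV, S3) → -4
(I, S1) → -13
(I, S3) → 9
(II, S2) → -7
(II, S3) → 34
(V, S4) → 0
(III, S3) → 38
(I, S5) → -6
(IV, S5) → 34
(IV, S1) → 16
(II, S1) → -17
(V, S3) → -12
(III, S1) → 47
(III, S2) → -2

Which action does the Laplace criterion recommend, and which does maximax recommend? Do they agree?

laplace → III; maximax → III (agree)

Row averages: I=2.2, II=6.2, III=18.6, IV=9.8, V=7.6
Highest average = 18.6 → III.
Row maxima: I=16, II=34, III=47, IV=34, V=24
Best best-case = 47 → III.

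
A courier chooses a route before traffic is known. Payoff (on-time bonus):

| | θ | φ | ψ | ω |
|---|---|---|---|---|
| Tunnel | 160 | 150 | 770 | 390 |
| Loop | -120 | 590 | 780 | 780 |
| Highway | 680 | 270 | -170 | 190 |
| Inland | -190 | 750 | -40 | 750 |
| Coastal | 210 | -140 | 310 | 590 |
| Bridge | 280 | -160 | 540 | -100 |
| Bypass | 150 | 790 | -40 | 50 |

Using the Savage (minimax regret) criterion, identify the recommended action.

Column bests: θ=680, φ=790, ψ=780, ω=780.
Tunnel regrets: 520, 640, 10, 390 → max 640
Loop regrets: 800, 200, 0, 0 → max 800
Highway regrets: 0, 520, 950, 590 → max 950
Inland regrets: 870, 40, 820, 30 → max 870
Coastal regrets: 470, 930, 470, 190 → max 930
Bridge regrets: 400, 950, 240, 880 → max 950
Bypass regrets: 530, 0, 820, 730 → max 820
Smallest max regret = 640 → Tunnel.

Tunnel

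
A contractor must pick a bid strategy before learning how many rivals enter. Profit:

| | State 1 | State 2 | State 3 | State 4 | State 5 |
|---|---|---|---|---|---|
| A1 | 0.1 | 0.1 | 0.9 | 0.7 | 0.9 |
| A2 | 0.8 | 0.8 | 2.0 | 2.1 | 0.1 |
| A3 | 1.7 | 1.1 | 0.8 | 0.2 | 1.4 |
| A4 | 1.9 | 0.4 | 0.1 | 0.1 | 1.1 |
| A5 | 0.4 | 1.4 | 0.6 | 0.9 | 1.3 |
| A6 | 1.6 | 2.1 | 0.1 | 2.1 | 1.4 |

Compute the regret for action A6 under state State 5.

Best payoff under State 5 is 1.4.
Regret = 1.4 − 1.4 = 0.0.

0.0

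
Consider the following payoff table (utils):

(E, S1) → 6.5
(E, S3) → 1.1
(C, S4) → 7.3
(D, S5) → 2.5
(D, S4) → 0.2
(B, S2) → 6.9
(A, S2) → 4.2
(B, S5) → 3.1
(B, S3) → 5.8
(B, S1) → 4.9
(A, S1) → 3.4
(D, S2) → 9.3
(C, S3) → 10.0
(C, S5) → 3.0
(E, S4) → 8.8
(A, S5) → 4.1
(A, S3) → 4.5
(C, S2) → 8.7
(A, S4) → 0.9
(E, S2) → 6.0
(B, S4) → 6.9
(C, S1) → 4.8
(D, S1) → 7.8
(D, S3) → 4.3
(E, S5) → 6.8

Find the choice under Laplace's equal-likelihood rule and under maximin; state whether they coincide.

laplace → C; maximin → B (disagree)

Row averages: A=3.42, B=5.52, C=6.76, D=4.82, E=5.84
Highest average = 6.76 → C.
Row minima: A=0.9, B=3.1, C=3.0, D=0.2, E=1.1
Best worst-case = 3.1 → B.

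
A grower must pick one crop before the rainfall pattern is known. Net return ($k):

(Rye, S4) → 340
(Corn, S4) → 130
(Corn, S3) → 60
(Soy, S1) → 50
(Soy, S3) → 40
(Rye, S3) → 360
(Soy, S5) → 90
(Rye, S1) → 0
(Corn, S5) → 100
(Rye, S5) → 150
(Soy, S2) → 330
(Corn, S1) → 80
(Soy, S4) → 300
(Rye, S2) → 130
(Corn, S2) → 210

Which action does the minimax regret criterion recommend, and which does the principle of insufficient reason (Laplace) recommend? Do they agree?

Column bests: S1=80, S2=330, S3=360, S4=340, S5=150.
Rye regrets: 80, 200, 0, 0, 0 → max 200
Soy regrets: 30, 0, 320, 40, 60 → max 320
Corn regrets: 0, 120, 300, 210, 50 → max 300
Smallest max regret = 200 → Rye.
Row averages: Rye=196, Soy=162, Corn=116
Highest average = 196 → Rye.

minimax regret → Rye; laplace → Rye (agree)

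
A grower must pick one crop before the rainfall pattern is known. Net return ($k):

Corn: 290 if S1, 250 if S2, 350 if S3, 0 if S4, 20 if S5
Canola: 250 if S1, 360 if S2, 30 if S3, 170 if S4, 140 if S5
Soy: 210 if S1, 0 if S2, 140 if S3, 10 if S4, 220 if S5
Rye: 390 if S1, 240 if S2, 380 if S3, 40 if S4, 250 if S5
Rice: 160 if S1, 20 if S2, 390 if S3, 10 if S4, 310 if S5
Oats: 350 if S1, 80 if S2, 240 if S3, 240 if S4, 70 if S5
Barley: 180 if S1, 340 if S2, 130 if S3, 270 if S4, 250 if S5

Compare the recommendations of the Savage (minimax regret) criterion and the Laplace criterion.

minimax regret → Rye; laplace → Rye (agree)

Column bests: S1=390, S2=360, S3=390, S4=270, S5=310.
Corn regrets: 100, 110, 40, 270, 290 → max 290
Canola regrets: 140, 0, 360, 100, 170 → max 360
Soy regrets: 180, 360, 250, 260, 90 → max 360
Rye regrets: 0, 120, 10, 230, 60 → max 230
Rice regrets: 230, 340, 0, 260, 0 → max 340
Oats regrets: 40, 280, 150, 30, 240 → max 280
Barley regrets: 210, 20, 260, 0, 60 → max 260
Smallest max regret = 230 → Rye.
Row averages: Corn=182, Canola=190, Soy=116, Rye=260, Rice=178, Oats=196, Barley=234
Highest average = 260 → Rye.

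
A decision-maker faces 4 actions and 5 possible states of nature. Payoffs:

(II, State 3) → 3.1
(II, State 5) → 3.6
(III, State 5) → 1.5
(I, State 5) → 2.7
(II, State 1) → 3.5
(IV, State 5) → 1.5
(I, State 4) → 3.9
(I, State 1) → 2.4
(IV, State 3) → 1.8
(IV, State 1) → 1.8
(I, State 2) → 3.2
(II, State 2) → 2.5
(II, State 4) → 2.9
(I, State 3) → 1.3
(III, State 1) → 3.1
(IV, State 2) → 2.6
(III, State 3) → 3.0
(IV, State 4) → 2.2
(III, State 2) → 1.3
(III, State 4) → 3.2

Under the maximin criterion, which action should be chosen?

II

Row minima: I=1.3, II=2.5, III=1.3, IV=1.5
Best worst-case = 2.5 → II.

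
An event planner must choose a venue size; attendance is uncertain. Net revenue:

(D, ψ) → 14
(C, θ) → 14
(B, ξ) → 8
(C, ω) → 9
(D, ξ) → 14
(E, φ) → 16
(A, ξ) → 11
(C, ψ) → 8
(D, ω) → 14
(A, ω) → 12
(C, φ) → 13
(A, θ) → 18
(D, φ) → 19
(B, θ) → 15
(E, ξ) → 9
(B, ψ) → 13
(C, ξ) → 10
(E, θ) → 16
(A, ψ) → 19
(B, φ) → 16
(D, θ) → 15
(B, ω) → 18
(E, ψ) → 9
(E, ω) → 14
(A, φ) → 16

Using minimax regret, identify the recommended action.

D

Column bests: θ=18, φ=19, ψ=19, ω=18, ξ=14.
A regrets: 0, 3, 0, 6, 3 → max 6
B regrets: 3, 3, 6, 0, 6 → max 6
C regrets: 4, 6, 11, 9, 4 → max 11
D regrets: 3, 0, 5, 4, 0 → max 5
E regrets: 2, 3, 10, 4, 5 → max 10
Smallest max regret = 5 → D.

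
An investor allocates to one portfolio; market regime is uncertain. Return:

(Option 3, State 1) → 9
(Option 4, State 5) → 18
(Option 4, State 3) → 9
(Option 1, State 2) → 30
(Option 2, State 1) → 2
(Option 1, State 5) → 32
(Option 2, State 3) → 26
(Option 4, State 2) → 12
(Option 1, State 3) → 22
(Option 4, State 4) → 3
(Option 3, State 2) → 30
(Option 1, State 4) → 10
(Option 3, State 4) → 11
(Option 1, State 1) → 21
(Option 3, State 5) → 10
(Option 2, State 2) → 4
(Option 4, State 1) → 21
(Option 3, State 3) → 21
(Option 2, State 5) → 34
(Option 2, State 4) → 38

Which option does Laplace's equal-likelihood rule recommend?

Option 1

Row averages: Option 1=23, Option 2=20.8, Option 3=16.2, Option 4=12.6
Highest average = 23 → Option 1.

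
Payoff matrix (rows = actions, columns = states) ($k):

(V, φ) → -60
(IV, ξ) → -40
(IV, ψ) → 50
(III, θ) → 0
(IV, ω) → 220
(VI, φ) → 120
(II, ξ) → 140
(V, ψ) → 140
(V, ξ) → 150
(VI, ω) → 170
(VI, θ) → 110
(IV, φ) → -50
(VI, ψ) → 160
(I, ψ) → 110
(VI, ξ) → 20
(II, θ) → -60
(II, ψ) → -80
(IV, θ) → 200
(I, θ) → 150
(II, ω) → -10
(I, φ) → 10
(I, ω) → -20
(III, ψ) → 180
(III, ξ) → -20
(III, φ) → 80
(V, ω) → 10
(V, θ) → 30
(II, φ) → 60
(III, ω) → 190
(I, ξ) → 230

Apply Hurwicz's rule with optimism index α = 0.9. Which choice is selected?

I

I: 0.9·230 + 0.1·(-20) = 205
II: 0.9·140 + 0.1·(-80) = 118
III: 0.9·190 + 0.1·(-20) = 169
IV: 0.9·220 + 0.1·(-50) = 193
V: 0.9·150 + 0.1·(-60) = 129
VI: 0.9·170 + 0.1·20 = 155
Highest Hurwicz score = 205 → I.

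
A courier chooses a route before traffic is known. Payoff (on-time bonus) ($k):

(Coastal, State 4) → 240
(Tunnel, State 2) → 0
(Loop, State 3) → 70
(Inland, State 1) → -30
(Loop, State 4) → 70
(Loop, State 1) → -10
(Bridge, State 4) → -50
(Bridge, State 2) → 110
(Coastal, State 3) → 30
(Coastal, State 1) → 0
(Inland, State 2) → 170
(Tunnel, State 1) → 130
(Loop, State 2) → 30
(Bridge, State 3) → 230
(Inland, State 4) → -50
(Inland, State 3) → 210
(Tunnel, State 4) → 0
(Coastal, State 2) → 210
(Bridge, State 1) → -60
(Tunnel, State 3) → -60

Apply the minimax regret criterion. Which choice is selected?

Column bests: State 1=130, State 2=210, State 3=230, State 4=240.
Inland regrets: 160, 40, 20, 290 → max 290
Loop regrets: 140, 180, 160, 170 → max 180
Tunnel regrets: 0, 210, 290, 240 → max 290
Bridge regrets: 190, 100, 0, 290 → max 290
Coastal regrets: 130, 0, 200, 0 → max 200
Smallest max regret = 180 → Loop.

Loop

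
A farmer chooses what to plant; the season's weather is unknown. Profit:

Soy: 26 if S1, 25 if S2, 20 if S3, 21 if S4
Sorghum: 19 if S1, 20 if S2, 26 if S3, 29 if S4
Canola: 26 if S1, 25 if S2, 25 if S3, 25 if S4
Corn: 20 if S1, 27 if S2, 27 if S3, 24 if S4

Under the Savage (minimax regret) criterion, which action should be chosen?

Column bests: S1=26, S2=27, S3=27, S4=29.
Soy regrets: 0, 2, 7, 8 → max 8
Sorghum regrets: 7, 7, 1, 0 → max 7
Canola regrets: 0, 2, 2, 4 → max 4
Corn regrets: 6, 0, 0, 5 → max 6
Smallest max regret = 4 → Canola.

Canola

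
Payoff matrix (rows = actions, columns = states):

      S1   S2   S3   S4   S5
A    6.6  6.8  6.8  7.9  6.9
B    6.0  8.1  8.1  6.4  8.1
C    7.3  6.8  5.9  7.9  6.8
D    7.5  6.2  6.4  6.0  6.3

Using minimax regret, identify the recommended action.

Column bests: S1=7.5, S2=8.1, S3=8.1, S4=7.9, S5=8.1.
A regrets: 0.9, 1.3, 1.3, 0.0, 1.2 → max 1.3
B regrets: 1.5, 0.0, 0.0, 1.5, 0.0 → max 1.5
C regrets: 0.2, 1.3, 2.2, 0.0, 1.3 → max 2.2
D regrets: 0.0, 1.9, 1.7, 1.9, 1.8 → max 1.9
Smallest max regret = 1.3 → A.

A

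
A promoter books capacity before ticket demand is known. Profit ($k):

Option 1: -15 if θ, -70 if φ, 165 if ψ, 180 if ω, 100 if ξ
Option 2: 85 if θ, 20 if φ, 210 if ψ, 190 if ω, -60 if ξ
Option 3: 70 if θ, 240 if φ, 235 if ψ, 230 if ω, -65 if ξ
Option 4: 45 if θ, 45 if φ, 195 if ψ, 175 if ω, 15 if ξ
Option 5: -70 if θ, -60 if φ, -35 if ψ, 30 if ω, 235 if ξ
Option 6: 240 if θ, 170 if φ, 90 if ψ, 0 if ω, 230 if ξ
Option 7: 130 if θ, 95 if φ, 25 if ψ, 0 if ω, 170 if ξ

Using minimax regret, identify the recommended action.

Column bests: θ=240, φ=240, ψ=235, ω=230, ξ=235.
Option 1 regrets: 255, 310, 70, 50, 135 → max 310
Option 2 regrets: 155, 220, 25, 40, 295 → max 295
Option 3 regrets: 170, 0, 0, 0, 300 → max 300
Option 4 regrets: 195, 195, 40, 55, 220 → max 220
Option 5 regrets: 310, 300, 270, 200, 0 → max 310
Option 6 regrets: 0, 70, 145, 230, 5 → max 230
Option 7 regrets: 110, 145, 210, 230, 65 → max 230
Smallest max regret = 220 → Option 4.

Option 4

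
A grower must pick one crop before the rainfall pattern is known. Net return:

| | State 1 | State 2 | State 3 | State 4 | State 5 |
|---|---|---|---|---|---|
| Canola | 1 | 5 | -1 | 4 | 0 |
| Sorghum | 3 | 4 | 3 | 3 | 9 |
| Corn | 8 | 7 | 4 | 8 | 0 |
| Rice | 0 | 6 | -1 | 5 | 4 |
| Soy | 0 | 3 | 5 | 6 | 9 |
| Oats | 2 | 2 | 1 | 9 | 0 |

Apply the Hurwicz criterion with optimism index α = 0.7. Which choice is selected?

Sorghum

Canola: 0.7·5 + 0.3·(-1) = 3.2
Sorghum: 0.7·9 + 0.3·3 = 7.2
Corn: 0.7·8 + 0.3·0 = 5.6
Rice: 0.7·6 + 0.3·(-1) = 3.9
Soy: 0.7·9 + 0.3·0 = 6.3
Oats: 0.7·9 + 0.3·0 = 6.3
Highest Hurwicz score = 7.2 → Sorghum.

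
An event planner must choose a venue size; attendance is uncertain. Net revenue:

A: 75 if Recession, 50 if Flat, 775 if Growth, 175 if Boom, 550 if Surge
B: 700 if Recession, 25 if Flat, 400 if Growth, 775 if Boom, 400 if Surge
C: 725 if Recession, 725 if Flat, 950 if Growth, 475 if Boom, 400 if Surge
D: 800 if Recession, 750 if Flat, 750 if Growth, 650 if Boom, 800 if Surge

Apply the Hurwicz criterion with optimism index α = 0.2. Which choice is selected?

D

A: 0.2·775 + 0.8·50 = 195
B: 0.2·775 + 0.8·25 = 175
C: 0.2·950 + 0.8·400 = 510
D: 0.2·800 + 0.8·650 = 680
Highest Hurwicz score = 680 → D.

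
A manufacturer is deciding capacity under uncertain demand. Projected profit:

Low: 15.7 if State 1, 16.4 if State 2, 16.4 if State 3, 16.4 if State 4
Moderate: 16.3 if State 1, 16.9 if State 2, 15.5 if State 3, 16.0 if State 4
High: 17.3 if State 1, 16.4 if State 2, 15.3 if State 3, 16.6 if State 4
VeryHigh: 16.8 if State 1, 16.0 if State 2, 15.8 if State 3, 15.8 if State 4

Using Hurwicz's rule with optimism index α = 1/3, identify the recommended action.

Low: 1/3·16.4 + 2/3·15.7 = 239/15
Moderate: 1/3·16.9 + 2/3·15.5 = 479/30
High: 1/3·17.3 + 2/3·15.3 = 479/30
VeryHigh: 1/3·16.8 + 2/3·15.8 = 242/15
Highest Hurwicz score = 242/15 → VeryHigh.

VeryHigh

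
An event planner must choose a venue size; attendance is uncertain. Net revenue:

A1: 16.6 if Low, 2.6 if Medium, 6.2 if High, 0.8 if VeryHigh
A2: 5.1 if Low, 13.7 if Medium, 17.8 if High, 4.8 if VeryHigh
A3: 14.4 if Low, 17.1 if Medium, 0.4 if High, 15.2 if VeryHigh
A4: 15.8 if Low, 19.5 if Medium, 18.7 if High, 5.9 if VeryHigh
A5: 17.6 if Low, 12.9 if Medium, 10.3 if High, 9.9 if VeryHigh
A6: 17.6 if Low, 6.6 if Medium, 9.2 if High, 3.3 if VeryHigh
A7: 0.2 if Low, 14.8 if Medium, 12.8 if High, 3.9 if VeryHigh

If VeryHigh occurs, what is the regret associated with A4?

9.3

Best payoff under VeryHigh is 15.2.
Regret = 15.2 − 5.9 = 9.3.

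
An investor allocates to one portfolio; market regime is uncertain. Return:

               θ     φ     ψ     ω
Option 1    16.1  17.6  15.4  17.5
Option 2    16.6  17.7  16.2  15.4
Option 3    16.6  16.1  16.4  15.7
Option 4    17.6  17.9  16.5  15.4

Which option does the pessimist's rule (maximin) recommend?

Row minima: Option 1=15.4, Option 2=15.4, Option 3=15.7, Option 4=15.4
Best worst-case = 15.7 → Option 3.

Option 3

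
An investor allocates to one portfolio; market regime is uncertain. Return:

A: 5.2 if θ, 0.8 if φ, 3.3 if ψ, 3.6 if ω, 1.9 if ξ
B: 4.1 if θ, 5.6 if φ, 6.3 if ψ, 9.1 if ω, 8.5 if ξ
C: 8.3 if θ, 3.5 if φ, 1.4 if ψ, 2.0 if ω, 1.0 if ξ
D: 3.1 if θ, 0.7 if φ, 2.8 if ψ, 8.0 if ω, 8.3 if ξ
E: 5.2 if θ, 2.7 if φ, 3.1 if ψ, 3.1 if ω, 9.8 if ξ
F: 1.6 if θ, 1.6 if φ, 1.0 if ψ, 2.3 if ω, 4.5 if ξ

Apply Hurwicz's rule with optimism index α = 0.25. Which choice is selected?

A: 0.25·5.2 + 0.75·0.8 = 1.9
B: 0.25·9.1 + 0.75·4.1 = 5.35
C: 0.25·8.3 + 0.75·1.0 = 2.825
D: 0.25·8.3 + 0.75·0.7 = 2.6
E: 0.25·9.8 + 0.75·2.7 = 4.475
F: 0.25·4.5 + 0.75·1.0 = 1.875
Highest Hurwicz score = 5.35 → B.

B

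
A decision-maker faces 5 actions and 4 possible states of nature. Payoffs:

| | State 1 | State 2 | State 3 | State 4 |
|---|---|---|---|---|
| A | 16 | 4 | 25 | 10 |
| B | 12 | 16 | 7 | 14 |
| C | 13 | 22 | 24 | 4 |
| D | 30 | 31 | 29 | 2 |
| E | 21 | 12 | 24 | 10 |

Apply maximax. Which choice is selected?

D

Row maxima: A=25, B=16, C=24, D=31, E=24
Best best-case = 31 → D.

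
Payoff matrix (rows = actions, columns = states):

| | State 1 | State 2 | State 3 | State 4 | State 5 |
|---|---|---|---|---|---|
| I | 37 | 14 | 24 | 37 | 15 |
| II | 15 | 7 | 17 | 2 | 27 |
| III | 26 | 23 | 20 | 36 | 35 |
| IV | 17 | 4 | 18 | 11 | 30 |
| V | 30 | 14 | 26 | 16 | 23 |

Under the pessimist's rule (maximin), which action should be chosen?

Row minima: I=14, II=2, III=20, IV=4, V=14
Best worst-case = 20 → III.

III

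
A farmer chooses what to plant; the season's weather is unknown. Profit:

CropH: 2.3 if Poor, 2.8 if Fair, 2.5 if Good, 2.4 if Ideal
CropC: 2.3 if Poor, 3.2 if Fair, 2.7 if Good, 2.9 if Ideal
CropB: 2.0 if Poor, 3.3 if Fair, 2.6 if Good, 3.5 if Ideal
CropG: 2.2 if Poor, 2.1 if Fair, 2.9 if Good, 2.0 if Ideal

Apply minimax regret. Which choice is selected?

CropB

Column bests: Poor=2.3, Fair=3.3, Good=2.9, Ideal=3.5.
CropH regrets: 0.0, 0.5, 0.4, 1.1 → max 1.1
CropC regrets: 0.0, 0.1, 0.2, 0.6 → max 0.6
CropB regrets: 0.3, 0.0, 0.3, 0.0 → max 0.3
CropG regrets: 0.1, 1.2, 0.0, 1.5 → max 1.5
Smallest max regret = 0.3 → CropB.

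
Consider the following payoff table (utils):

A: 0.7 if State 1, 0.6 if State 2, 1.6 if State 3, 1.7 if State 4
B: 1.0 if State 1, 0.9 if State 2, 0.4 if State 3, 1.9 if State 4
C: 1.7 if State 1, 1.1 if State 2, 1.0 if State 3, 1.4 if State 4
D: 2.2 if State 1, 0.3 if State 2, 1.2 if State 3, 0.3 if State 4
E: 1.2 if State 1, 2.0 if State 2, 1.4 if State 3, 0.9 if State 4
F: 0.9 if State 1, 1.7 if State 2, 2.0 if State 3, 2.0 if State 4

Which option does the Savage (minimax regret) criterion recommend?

Column bests: State 1=2.2, State 2=2.0, State 3=2.0, State 4=2.0.
A regrets: 1.5, 1.4, 0.4, 0.3 → max 1.5
B regrets: 1.2, 1.1, 1.6, 0.1 → max 1.6
C regrets: 0.5, 0.9, 1.0, 0.6 → max 1.0
D regrets: 0.0, 1.7, 0.8, 1.7 → max 1.7
E regrets: 1.0, 0.0, 0.6, 1.1 → max 1.1
F regrets: 1.3, 0.3, 0.0, 0.0 → max 1.3
Smallest max regret = 1.0 → C.

C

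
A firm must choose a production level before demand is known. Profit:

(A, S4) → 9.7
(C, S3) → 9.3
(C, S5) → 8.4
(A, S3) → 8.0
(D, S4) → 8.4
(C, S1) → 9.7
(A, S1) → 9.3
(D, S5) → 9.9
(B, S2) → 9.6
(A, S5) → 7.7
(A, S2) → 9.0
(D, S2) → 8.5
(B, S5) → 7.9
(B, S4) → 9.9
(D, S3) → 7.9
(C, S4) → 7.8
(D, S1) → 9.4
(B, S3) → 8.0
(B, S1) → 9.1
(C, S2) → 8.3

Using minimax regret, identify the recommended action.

Column bests: S1=9.7, S2=9.6, S3=9.3, S4=9.9, S5=9.9.
A regrets: 0.4, 0.6, 1.3, 0.2, 2.2 → max 2.2
B regrets: 0.6, 0.0, 1.3, 0.0, 2.0 → max 2.0
C regrets: 0.0, 1.3, 0.0, 2.1, 1.5 → max 2.1
D regrets: 0.3, 1.1, 1.4, 1.5, 0.0 → max 1.5
Smallest max regret = 1.5 → D.

D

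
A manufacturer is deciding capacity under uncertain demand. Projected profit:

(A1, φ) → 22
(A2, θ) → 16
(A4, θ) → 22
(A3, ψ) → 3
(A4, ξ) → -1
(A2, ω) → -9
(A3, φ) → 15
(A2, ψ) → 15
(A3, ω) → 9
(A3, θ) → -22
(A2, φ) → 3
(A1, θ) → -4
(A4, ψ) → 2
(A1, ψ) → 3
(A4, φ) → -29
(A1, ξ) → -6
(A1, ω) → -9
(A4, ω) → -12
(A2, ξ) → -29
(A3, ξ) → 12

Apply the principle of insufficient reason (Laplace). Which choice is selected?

A3

Row averages: A1=1.2, A2=-0.8, A3=3.4, A4=-3.6
Highest average = 3.4 → A3.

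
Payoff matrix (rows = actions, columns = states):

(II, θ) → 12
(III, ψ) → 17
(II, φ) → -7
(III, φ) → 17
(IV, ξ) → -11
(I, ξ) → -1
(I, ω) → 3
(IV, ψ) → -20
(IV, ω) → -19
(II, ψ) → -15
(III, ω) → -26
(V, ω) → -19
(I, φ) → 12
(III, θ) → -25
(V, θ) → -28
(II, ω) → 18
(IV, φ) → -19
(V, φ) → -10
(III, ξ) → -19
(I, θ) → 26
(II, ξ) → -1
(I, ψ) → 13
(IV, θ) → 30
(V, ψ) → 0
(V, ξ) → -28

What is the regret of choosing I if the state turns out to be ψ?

4

Best payoff under ψ is 17.
Regret = 17 − 13 = 4.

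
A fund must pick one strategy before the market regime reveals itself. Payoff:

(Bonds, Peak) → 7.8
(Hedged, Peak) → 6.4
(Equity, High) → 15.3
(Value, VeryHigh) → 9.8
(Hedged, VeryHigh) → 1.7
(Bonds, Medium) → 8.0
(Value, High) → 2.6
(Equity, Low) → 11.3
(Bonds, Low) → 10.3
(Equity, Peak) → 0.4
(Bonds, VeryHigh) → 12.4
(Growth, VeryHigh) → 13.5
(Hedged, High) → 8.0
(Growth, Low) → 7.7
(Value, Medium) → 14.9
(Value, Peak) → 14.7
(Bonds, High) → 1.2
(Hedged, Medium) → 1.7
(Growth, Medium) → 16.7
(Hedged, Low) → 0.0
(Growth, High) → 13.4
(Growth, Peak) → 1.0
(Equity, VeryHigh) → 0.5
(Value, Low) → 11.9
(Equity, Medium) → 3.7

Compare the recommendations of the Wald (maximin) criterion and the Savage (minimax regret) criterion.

maximin → Value; minimax regret → Value (agree)

Row minima: Bonds=1.2, Growth=1.0, Hedged=0.0, Equity=0.4, Value=2.6
Best worst-case = 2.6 → Value.
Column bests: Low=11.9, Medium=16.7, High=15.3, VeryHigh=13.5, Peak=14.7.
Bonds regrets: 1.6, 8.7, 14.1, 1.1, 6.9 → max 14.1
Growth regrets: 4.2, 0.0, 1.9, 0.0, 13.7 → max 13.7
Hedged regrets: 11.9, 15.0, 7.3, 11.8, 8.3 → max 15.0
Equity regrets: 0.6, 13.0, 0.0, 13.0, 14.3 → max 14.3
Value regrets: 0.0, 1.8, 12.7, 3.7, 0.0 → max 12.7
Smallest max regret = 12.7 → Value.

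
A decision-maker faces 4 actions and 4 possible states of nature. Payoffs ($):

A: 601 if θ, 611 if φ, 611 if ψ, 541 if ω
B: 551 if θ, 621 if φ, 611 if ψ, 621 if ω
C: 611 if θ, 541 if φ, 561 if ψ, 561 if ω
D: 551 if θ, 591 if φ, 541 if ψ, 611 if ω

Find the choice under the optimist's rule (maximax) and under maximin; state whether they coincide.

maximax → B; maximin → B (agree)

Row maxima: A=611, B=621, C=611, D=611
Best best-case = 621 → B.
Row minima: A=541, B=551, C=541, D=541
Best worst-case = 551 → B.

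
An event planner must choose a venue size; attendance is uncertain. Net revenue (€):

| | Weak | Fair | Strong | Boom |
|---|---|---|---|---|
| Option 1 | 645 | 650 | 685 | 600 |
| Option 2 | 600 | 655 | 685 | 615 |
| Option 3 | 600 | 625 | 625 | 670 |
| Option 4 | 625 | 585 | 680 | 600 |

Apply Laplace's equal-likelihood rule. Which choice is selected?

Row averages: Option 1=645, Option 2=638.75, Option 3=630, Option 4=622.5
Highest average = 645 → Option 1.

Option 1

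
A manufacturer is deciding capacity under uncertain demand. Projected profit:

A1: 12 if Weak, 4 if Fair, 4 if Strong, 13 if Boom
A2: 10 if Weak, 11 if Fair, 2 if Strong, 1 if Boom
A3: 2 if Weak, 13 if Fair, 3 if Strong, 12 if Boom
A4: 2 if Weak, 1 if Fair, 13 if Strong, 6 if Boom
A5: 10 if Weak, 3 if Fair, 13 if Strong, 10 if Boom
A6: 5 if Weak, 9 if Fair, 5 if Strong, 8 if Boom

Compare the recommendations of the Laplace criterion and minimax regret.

laplace → A5; minimax regret → A6 (disagree)

Row averages: A1=8.25, A2=6, A3=7.5, A4=5.5, A5=9, A6=6.75
Highest average = 9 → A5.
Column bests: Weak=12, Fair=13, Strong=13, Boom=13.
A1 regrets: 0, 9, 9, 0 → max 9
A2 regrets: 2, 2, 11, 12 → max 12
A3 regrets: 10, 0, 10, 1 → max 10
A4 regrets: 10, 12, 0, 7 → max 12
A5 regrets: 2, 10, 0, 3 → max 10
A6 regrets: 7, 4, 8, 5 → max 8
Smallest max regret = 8 → A6.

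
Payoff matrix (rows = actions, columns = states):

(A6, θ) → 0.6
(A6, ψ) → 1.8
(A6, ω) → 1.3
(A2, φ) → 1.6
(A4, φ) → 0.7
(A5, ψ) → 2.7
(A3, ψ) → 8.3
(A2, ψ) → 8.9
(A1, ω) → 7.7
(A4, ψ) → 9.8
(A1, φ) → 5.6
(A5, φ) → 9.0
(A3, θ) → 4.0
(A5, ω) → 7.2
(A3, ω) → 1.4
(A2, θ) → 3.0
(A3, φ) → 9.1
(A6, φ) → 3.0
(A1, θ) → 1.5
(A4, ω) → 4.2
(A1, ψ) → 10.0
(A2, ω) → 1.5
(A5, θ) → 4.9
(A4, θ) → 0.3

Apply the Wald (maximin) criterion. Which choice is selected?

Row minima: A1=1.5, A2=1.5, A3=1.4, A4=0.3, A5=2.7, A6=0.6
Best worst-case = 2.7 → A5.

A5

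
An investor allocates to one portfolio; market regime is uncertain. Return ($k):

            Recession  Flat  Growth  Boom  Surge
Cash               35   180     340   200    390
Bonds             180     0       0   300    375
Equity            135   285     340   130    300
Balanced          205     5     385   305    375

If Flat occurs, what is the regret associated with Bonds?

285

Best payoff under Flat is 285.
Regret = 285 − 0 = 285.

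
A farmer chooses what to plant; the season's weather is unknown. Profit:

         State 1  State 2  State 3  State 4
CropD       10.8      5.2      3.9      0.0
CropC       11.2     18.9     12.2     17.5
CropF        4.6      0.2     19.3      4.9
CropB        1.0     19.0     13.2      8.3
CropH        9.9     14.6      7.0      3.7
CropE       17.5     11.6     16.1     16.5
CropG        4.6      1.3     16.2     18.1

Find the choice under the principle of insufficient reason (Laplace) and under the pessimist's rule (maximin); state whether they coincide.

Row averages: CropD=4.975, CropC=14.95, CropF=7.25, CropB=10.375, CropH=8.8, CropE=15.425, CropG=10.05
Highest average = 15.425 → CropE.
Row minima: CropD=0.0, CropC=11.2, CropF=0.2, CropB=1.0, CropH=3.7, CropE=11.6, CropG=1.3
Best worst-case = 11.6 → CropE.

laplace → CropE; maximin → CropE (agree)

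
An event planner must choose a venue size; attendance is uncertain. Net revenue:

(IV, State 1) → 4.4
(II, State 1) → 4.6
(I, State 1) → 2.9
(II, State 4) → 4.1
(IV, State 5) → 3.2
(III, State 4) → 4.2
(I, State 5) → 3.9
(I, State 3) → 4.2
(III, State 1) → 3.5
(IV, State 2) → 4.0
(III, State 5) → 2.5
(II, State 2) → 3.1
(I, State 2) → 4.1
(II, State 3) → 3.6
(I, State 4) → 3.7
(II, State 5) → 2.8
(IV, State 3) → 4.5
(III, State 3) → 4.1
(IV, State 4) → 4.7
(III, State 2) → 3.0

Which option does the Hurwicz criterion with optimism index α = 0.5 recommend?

IV

I: 0.5·4.2 + 0.5·2.9 = 3.55
II: 0.5·4.6 + 0.5·2.8 = 3.7
III: 0.5·4.2 + 0.5·2.5 = 3.35
IV: 0.5·4.7 + 0.5·3.2 = 3.95
Highest Hurwicz score = 3.95 → IV.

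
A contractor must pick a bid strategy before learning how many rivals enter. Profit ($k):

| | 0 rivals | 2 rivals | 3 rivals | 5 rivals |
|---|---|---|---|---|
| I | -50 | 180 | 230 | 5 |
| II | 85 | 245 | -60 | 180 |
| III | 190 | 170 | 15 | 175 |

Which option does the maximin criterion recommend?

III

Row minima: I=-50, II=-60, III=15
Best worst-case = 15 → III.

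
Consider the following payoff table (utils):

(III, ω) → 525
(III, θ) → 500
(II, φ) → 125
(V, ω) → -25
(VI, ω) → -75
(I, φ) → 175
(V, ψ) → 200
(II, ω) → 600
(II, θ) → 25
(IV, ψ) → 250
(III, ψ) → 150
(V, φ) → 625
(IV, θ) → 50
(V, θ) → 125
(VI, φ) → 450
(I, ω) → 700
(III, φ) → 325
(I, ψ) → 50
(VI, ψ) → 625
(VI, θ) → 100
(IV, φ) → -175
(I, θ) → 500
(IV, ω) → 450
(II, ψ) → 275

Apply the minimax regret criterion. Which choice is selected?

Column bests: θ=500, φ=625, ψ=625, ω=700.
I regrets: 0, 450, 575, 0 → max 575
II regrets: 475, 500, 350, 100 → max 500
III regrets: 0, 300, 475, 175 → max 475
IV regrets: 450, 800, 375, 250 → max 800
V regrets: 375, 0, 425, 725 → max 725
VI regrets: 400, 175, 0, 775 → max 775
Smallest max regret = 475 → III.

III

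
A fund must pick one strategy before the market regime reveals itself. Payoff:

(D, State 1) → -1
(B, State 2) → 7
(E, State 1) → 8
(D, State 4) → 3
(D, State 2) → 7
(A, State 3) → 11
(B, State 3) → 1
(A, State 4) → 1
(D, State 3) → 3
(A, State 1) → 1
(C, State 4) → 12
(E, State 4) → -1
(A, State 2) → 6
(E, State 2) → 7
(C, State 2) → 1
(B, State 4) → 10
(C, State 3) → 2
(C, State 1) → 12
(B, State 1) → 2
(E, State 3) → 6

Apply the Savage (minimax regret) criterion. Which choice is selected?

Column bests: State 1=12, State 2=7, State 3=11, State 4=12.
A regrets: 11, 1, 0, 11 → max 11
B regrets: 10, 0, 10, 2 → max 10
C regrets: 0, 6, 9, 0 → max 9
D regrets: 13, 0, 8, 9 → max 13
E regrets: 4, 0, 5, 13 → max 13
Smallest max regret = 9 → C.

C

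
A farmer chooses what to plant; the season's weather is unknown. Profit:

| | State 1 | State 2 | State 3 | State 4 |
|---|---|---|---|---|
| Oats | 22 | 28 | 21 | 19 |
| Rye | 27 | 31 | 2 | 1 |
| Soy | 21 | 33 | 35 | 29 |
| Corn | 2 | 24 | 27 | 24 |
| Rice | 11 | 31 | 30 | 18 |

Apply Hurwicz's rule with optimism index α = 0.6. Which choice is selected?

Oats: 0.6·28 + 0.4·19 = 24.4
Rye: 0.6·31 + 0.4·1 = 19
Soy: 0.6·35 + 0.4·21 = 29.4
Corn: 0.6·27 + 0.4·2 = 17
Rice: 0.6·31 + 0.4·11 = 23
Highest Hurwicz score = 29.4 → Soy.

Soy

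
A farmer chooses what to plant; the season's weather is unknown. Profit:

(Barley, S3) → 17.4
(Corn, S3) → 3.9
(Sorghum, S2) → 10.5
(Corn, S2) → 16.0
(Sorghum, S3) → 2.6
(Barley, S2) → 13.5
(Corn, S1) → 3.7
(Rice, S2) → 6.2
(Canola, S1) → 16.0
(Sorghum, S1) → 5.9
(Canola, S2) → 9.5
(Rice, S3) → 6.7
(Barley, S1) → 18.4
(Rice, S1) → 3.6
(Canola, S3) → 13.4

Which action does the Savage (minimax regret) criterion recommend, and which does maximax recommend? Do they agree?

Column bests: S1=18.4, S2=16.0, S3=17.4.
Rice regrets: 14.8, 9.8, 10.7 → max 14.8
Barley regrets: 0.0, 2.5, 0.0 → max 2.5
Canola regrets: 2.4, 6.5, 4.0 → max 6.5
Sorghum regrets: 12.5, 5.5, 14.8 → max 14.8
Corn regrets: 14.7, 0.0, 13.5 → max 14.7
Smallest max regret = 2.5 → Barley.
Row maxima: Rice=6.7, Barley=18.4, Canola=16.0, Sorghum=10.5, Corn=16.0
Best best-case = 18.4 → Barley.

minimax regret → Barley; maximax → Barley (agree)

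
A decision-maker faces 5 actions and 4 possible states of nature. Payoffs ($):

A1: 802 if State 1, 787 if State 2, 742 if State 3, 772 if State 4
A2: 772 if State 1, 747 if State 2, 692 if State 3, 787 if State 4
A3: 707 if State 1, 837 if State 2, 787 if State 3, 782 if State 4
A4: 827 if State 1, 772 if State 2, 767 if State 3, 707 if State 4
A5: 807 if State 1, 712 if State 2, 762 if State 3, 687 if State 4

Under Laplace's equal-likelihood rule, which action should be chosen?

Row averages: A1=775.75, A2=749.5, A3=778.25, A4=768.25, A5=742
Highest average = 778.25 → A3.

A3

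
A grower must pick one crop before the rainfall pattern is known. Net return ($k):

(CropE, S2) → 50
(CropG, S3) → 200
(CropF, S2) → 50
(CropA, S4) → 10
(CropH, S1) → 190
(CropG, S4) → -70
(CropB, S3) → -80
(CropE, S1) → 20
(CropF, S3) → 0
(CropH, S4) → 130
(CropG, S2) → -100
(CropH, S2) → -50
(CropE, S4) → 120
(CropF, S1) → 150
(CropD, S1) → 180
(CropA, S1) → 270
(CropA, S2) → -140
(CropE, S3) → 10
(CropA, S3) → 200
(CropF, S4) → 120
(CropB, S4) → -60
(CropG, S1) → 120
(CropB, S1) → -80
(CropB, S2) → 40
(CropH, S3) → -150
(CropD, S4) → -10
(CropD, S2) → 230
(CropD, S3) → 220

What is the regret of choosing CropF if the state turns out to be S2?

180

Best payoff under S2 is 230.
Regret = 230 − 50 = 180.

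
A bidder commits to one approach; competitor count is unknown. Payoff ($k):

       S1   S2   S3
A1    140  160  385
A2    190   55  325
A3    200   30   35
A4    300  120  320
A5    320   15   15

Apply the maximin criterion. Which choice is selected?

A1

Row minima: A1=140, A2=55, A3=30, A4=120, A5=15
Best worst-case = 140 → A1.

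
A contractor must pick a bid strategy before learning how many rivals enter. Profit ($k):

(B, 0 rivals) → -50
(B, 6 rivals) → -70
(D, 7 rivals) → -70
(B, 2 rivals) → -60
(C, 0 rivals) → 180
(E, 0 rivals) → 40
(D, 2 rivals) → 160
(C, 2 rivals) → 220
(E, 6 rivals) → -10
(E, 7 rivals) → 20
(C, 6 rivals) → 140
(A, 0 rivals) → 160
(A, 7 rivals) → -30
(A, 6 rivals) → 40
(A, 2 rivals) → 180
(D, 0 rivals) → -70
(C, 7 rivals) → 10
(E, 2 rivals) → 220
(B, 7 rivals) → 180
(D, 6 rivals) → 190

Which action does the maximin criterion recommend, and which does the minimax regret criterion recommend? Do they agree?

Row minima: A=-30, B=-70, C=10, D=-70, E=-10
Best worst-case = 10 → C.
Column bests: 0 rivals=180, 2 rivals=220, 6 rivals=190, 7 rivals=180.
A regrets: 20, 40, 150, 210 → max 210
B regrets: 230, 280, 260, 0 → max 280
C regrets: 0, 0, 50, 170 → max 170
D regrets: 250, 60, 0, 250 → max 250
E regrets: 140, 0, 200, 160 → max 200
Smallest max regret = 170 → C.

maximin → C; minimax regret → C (agree)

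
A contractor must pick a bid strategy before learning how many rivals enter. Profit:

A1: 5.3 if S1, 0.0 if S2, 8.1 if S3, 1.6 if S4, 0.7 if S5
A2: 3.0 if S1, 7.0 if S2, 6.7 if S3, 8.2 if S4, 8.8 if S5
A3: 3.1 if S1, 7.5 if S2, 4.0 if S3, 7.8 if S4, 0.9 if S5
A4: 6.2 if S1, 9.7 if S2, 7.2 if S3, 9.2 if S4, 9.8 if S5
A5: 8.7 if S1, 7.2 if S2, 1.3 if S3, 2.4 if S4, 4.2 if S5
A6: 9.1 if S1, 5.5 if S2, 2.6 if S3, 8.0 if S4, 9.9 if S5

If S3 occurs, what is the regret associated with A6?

Best payoff under S3 is 8.1.
Regret = 8.1 − 2.6 = 5.5.

5.5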